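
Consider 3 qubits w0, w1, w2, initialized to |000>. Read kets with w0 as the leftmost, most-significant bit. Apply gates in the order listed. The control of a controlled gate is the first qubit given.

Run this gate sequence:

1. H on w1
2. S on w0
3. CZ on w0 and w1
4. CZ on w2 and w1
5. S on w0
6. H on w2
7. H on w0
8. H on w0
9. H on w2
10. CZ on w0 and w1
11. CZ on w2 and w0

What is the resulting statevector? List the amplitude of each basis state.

The final amplitudes are sqrt(2)/2 on |000>, sqrt(2)/2 on |010>, and 0 on every other basis state. Key observation: steps 6-9 multiply out to the identity, so the circuit reduces to the remaining gates.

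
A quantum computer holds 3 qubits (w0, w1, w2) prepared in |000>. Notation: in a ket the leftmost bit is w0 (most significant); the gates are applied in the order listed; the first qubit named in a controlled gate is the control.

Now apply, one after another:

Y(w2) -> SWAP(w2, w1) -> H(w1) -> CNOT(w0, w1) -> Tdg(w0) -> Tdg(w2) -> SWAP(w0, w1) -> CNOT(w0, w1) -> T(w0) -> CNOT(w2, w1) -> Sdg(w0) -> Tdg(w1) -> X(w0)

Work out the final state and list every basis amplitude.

After the circuit, the state carries amplitude -sqrt(2)/2 on |010>, sqrt(2)*I/2 on |100>, and 0 on every other basis state.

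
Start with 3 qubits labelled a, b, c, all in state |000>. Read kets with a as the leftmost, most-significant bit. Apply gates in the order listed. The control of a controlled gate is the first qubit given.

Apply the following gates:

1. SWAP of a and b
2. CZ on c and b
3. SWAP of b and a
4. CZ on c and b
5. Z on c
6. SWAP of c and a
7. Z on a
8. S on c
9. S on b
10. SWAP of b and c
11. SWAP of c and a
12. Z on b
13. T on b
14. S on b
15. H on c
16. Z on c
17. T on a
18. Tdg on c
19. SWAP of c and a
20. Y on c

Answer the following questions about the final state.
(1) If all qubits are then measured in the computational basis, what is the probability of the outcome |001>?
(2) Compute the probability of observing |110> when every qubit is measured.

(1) The probability of measuring |001> is 1/2.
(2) A full measurement returns |110> with probability 0.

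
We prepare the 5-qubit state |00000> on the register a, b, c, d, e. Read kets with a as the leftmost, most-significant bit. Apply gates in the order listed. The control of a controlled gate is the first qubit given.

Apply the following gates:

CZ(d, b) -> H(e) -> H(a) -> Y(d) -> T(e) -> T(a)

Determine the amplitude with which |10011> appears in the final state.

|10011> carries amplitude -1/2 in the final state.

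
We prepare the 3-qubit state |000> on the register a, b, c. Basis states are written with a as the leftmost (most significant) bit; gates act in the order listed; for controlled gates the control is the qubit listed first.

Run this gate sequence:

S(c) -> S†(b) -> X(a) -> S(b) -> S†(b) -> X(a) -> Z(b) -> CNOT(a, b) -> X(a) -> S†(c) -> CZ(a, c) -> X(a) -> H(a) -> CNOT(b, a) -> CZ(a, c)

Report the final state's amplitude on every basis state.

The final amplitudes are sqrt(2)/2 on |000>, sqrt(2)/2 on |100>, and 0 on every other basis state. Key observation: gates 3-6 undo each other exactly, leaving only the rest of the circuit to track.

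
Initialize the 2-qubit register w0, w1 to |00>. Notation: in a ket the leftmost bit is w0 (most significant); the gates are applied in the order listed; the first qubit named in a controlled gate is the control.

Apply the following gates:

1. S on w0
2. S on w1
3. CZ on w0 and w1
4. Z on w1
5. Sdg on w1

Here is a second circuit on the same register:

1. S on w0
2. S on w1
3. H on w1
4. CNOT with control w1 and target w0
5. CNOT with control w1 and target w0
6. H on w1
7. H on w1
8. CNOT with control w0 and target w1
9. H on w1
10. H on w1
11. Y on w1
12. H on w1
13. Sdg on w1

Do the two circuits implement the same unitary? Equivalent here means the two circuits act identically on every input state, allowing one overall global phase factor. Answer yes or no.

No, they are not equivalent — no single phase factor reconciles the two unitaries.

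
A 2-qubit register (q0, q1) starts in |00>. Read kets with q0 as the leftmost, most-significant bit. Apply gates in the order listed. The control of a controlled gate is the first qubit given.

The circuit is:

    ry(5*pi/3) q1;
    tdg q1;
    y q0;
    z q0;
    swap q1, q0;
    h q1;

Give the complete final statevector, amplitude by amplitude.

After the circuit, the state carries amplitude sqrt(6)*I/4 on |00>, -sqrt(6)*I/4 on |01>, -sqrt(2)*exp(I*pi/4)/4 on |10>, sqrt(2)*exp(I*pi/4)/4 on |11>.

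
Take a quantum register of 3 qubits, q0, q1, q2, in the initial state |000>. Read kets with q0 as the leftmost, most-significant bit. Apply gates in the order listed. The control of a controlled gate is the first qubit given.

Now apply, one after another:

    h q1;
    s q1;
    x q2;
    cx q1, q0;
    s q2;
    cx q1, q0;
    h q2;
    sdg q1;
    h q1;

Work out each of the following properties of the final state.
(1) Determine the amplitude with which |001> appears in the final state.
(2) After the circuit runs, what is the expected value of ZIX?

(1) |001> carries amplitude -sqrt(2)*I/2 in the final state.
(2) The observable ZIX averages to -1.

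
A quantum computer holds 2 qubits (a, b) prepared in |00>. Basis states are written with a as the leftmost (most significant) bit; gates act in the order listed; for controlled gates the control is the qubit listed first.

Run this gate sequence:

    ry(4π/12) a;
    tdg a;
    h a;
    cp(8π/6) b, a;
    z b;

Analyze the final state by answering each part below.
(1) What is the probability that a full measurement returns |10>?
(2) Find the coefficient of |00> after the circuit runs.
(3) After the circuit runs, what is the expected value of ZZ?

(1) Outcome |10> occurs with probability 1/2 - sqrt(6)/8.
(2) |00> carries amplitude sqrt(6)/4 - sqrt(2)*exp(3*I*pi/4)/4 in the final state.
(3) In the final state, ZZ has expectation sqrt(6)/4.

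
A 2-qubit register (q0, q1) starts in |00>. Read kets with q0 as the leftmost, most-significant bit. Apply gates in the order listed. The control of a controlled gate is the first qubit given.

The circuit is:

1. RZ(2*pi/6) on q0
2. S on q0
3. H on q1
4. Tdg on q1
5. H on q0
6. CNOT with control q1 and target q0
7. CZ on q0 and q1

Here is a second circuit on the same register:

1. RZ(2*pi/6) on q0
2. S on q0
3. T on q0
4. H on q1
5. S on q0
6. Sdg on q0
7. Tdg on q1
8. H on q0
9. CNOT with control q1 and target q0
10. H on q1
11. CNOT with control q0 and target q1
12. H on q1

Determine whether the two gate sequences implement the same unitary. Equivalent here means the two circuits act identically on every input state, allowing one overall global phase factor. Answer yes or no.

No, they are not equivalent — no single phase factor reconciles the two unitaries.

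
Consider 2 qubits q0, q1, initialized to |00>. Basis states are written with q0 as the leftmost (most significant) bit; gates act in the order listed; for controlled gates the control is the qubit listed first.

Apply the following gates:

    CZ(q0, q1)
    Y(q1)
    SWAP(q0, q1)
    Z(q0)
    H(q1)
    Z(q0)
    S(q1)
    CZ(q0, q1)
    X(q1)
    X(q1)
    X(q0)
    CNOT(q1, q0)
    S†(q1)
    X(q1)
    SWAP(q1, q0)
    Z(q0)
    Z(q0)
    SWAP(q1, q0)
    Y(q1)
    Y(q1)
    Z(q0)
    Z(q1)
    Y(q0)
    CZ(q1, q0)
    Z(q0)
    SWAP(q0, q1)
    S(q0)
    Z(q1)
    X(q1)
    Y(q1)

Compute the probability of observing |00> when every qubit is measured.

Outcome |00> occurs with probability 1/2. Key observation: gates 15-18 undo each other exactly, leaving only the rest of the circuit to track.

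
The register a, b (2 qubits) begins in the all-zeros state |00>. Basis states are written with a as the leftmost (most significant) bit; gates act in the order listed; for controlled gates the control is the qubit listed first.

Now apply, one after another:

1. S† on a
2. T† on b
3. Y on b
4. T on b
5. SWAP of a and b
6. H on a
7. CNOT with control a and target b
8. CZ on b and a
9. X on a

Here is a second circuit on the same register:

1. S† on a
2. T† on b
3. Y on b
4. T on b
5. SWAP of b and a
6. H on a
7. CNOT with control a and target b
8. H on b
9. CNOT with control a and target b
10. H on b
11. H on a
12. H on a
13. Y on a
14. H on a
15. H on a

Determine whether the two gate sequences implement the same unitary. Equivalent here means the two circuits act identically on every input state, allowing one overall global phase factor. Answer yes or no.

No — the two circuits implement different unitaries, even allowing a global phase.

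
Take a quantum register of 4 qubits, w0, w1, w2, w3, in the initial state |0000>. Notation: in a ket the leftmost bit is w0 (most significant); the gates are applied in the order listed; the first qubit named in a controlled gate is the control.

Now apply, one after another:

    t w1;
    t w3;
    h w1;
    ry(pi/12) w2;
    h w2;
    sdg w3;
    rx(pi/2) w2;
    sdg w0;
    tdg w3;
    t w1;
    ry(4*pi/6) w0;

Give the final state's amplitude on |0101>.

The amplitude on |0101> is 0.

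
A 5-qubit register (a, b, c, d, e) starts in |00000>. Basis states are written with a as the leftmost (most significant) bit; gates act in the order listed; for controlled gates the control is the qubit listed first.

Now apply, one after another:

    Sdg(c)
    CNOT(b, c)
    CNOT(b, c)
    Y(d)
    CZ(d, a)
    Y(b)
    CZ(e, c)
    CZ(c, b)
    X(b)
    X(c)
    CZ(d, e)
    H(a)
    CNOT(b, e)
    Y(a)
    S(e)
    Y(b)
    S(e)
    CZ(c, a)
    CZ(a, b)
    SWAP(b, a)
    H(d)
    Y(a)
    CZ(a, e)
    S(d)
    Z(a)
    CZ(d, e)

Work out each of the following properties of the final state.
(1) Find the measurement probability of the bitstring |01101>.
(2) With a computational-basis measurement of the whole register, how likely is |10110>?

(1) The probability of measuring |01101> is 0. Key observation: gates 2-3 undo each other exactly, leaving only the rest of the circuit to track.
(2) A full measurement returns |10110> with probability 0.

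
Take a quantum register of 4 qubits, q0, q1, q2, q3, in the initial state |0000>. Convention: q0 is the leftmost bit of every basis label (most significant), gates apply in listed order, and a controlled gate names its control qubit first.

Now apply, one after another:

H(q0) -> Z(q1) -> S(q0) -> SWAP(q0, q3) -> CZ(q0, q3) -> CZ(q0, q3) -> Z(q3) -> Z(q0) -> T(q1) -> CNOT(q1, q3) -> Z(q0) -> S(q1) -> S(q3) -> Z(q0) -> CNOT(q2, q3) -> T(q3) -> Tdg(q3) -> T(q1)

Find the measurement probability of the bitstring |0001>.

Outcome |0001> occurs with probability 1/2.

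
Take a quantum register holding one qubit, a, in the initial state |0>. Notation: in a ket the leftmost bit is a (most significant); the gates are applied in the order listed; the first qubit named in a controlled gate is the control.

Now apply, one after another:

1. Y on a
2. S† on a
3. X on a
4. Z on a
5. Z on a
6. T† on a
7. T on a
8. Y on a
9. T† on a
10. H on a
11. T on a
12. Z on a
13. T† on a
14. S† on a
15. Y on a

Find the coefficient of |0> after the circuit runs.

The amplitude on |0> is -sqrt(2)*exp(I*pi/4)/2.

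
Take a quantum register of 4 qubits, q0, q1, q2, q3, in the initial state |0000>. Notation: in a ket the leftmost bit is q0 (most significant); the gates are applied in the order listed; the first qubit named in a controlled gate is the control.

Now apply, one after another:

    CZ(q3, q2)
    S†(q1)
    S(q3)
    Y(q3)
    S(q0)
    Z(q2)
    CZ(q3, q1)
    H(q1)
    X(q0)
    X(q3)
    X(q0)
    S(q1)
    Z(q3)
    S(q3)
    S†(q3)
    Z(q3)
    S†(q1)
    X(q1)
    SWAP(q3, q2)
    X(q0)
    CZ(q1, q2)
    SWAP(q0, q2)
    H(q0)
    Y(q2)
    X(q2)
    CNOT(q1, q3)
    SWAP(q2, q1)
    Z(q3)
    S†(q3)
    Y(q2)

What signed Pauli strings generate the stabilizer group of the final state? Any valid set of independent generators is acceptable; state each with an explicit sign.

One valid set of independent stabilizer generators is +XIII, -IIXY, -IZII, -IIZZ (any independent generating set of the same group is equally correct). Key observation: the block from step 12 through step 17 cancels to the identity and can be dropped.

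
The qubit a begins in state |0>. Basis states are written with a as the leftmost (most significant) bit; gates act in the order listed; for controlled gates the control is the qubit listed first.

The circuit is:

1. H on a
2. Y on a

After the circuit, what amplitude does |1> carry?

The final state's coefficient on |1> equals sqrt(2)*I/2.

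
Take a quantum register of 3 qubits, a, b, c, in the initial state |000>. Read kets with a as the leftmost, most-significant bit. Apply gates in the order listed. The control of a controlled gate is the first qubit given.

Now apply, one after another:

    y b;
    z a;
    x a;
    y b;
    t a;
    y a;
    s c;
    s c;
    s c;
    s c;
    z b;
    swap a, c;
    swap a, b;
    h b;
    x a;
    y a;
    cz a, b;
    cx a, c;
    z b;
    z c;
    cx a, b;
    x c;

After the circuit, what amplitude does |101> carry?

|101> carries amplitude 0 in the final state. Key observation: steps 7-10 multiply out to the identity, so the circuit reduces to the remaining gates.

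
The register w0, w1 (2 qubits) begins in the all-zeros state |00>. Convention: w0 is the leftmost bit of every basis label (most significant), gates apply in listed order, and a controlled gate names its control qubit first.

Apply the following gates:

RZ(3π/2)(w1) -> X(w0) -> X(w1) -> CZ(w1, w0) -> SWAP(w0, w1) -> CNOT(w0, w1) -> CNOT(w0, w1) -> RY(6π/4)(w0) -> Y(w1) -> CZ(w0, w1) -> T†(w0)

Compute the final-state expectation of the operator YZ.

The expectation value of YZ is -sqrt(2)/2.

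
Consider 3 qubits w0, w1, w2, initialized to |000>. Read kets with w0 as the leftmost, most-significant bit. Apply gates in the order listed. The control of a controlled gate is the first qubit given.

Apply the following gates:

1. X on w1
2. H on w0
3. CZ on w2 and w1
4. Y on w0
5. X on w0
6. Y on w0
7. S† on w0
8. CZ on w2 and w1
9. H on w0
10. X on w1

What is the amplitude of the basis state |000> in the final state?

The amplitude on |000> is -1/2 + I/2.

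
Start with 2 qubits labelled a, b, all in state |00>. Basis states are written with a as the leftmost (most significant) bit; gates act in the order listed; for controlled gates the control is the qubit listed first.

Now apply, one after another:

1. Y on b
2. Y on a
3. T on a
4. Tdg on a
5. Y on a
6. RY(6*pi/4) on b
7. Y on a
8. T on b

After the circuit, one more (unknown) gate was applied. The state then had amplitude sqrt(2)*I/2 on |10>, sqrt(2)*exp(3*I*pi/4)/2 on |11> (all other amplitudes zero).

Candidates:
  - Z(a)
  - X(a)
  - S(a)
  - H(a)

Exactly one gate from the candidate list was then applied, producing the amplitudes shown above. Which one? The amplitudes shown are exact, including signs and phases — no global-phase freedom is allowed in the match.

It was S(a) that produced the state shown. Key observation: the block from step 2 through step 5 cancels to the identity and can be dropped.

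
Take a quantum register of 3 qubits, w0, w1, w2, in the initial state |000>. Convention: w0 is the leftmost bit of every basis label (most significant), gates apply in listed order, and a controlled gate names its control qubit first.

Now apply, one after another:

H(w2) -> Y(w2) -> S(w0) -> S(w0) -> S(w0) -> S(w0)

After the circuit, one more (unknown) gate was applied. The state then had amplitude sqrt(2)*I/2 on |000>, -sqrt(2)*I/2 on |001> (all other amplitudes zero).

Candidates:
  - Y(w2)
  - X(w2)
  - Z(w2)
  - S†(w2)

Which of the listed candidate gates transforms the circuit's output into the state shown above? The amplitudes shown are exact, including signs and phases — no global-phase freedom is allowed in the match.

The unique candidate consistent with the amplitudes is X(w2).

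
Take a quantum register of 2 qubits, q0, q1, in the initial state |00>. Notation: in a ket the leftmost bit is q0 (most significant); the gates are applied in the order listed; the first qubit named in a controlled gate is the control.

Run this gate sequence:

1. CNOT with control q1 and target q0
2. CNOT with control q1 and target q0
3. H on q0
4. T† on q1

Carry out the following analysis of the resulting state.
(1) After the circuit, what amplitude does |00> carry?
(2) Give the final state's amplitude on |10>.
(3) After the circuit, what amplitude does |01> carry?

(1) The amplitude on |00> is sqrt(2)/2. Key observation: steps 1-2 multiply out to the identity, so the circuit reduces to the remaining gates.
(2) The final state's coefficient on |10> equals sqrt(2)/2.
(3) The amplitude on |01> is 0.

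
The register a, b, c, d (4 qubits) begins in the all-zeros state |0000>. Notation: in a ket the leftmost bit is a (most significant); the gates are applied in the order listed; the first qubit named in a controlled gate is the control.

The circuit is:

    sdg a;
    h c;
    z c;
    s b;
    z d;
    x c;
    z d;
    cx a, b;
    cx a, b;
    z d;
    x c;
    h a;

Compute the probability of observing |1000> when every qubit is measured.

Outcome |1000> occurs with probability 1/4. Key observation: steps 6-11 multiply out to the identity, so the circuit reduces to the remaining gates.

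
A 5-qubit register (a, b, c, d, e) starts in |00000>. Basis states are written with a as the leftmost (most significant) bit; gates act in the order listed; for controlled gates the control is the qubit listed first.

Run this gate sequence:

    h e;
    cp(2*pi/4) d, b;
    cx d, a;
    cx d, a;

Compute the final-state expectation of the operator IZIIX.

The observable IZIIX averages to 1.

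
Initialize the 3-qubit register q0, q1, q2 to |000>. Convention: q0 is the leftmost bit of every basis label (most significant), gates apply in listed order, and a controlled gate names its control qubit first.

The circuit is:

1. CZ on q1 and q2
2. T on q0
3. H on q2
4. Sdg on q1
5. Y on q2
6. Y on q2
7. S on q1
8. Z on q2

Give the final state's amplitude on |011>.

The amplitude on |011> is 0. Key observation: the block from step 4 through step 7 cancels to the identity and can be dropped.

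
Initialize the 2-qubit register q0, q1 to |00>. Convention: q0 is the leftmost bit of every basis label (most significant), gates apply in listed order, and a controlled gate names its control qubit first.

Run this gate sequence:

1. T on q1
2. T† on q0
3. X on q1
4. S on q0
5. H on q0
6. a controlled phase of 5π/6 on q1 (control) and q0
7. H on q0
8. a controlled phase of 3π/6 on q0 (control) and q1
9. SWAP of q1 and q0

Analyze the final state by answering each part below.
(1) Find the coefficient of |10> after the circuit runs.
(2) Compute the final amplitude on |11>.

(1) The amplitude on |10> is 1/2 + exp(5*I*pi/6)/2.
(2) The amplitude on |11> is exp(I*pi/3)/2 + I/2.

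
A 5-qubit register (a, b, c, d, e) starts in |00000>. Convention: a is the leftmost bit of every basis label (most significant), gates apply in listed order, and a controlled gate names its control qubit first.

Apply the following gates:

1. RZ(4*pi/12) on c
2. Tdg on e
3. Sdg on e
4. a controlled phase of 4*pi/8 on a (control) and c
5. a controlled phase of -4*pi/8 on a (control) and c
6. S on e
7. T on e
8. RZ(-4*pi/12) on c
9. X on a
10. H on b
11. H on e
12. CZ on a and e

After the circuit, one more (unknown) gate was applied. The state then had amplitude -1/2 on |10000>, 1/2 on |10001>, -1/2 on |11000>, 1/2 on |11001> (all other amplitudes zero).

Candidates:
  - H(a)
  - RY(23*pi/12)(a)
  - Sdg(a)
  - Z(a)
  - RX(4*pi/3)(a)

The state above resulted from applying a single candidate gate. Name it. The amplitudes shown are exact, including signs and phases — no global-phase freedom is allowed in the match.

The applied gate was Z(a).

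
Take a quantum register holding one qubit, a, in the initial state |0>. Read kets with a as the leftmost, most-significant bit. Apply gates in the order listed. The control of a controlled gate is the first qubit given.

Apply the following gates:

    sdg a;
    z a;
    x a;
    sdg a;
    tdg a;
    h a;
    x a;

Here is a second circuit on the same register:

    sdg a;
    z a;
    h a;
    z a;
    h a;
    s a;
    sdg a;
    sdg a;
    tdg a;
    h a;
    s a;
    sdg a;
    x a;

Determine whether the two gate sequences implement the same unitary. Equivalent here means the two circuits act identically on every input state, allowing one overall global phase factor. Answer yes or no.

Yes — the two circuits implement the same unitary up to a global phase.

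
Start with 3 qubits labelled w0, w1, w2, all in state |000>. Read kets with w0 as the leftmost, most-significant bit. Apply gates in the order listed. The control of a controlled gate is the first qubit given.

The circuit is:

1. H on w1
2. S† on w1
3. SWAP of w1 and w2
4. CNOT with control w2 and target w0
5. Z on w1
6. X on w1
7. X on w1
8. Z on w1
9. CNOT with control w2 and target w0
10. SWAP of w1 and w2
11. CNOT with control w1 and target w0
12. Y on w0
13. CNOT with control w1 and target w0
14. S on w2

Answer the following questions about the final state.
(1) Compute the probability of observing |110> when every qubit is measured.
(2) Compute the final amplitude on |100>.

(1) The probability of measuring |110> is 1/2. Key observation: gates 3-10 undo each other exactly, leaving only the rest of the circuit to track.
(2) |100> carries amplitude sqrt(2)*I/2 in the final state.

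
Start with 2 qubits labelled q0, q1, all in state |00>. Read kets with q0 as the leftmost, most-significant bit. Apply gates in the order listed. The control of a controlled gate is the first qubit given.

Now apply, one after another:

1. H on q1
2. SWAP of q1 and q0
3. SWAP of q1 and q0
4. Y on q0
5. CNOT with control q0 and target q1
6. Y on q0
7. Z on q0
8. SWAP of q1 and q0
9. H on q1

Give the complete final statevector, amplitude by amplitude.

The resulting statevector has amplitude 1/2 on |00>, 1/2 on |01>, 1/2 on |10>, 1/2 on |11>.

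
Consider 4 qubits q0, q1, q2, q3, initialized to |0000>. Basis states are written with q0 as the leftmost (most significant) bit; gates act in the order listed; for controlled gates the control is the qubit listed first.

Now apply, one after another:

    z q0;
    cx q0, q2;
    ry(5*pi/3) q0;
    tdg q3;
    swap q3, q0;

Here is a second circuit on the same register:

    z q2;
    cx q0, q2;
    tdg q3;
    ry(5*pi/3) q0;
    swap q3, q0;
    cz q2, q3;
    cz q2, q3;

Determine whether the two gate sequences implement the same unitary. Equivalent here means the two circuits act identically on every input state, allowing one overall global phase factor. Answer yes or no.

No: there is an input state on which the two circuits produce genuinely different outputs (not merely differing by a phase).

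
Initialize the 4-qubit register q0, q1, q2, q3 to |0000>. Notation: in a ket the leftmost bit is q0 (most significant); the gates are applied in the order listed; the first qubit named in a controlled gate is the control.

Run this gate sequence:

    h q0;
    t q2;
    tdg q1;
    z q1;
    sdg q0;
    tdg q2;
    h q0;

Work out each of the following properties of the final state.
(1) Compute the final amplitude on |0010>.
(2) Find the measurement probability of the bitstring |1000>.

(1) The amplitude on |0010> is 0.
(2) A full measurement returns |1000> with probability 1/2.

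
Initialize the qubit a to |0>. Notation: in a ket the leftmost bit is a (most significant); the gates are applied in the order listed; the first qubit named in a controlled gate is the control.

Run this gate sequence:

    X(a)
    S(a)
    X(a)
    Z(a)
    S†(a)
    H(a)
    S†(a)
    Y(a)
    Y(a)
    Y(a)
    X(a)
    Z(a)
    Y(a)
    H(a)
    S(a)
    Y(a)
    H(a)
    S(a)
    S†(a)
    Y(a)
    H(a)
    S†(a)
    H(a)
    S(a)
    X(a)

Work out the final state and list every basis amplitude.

After the circuit, the state carries amplitude -sqrt(2)/2 on |0>, -sqrt(2)/2 on |1>.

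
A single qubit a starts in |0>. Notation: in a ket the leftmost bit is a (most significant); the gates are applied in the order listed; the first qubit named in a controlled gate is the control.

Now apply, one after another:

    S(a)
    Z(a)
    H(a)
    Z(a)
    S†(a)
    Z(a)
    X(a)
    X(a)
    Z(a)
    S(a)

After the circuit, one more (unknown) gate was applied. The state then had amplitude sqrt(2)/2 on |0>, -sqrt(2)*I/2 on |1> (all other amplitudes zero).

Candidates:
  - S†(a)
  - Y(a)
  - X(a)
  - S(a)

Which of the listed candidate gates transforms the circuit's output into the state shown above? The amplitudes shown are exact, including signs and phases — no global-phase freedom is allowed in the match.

The applied gate was S(a). Key observation: gates 5-10 undo each other exactly, leaving only the rest of the circuit to track.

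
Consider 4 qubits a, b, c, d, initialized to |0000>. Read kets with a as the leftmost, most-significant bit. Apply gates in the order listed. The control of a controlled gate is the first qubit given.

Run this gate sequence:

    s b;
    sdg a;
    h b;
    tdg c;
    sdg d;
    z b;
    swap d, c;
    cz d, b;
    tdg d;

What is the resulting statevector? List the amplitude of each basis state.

The final amplitudes are sqrt(2)/2 on |0000>, -sqrt(2)/2 on |0100>, and 0 on every other basis state.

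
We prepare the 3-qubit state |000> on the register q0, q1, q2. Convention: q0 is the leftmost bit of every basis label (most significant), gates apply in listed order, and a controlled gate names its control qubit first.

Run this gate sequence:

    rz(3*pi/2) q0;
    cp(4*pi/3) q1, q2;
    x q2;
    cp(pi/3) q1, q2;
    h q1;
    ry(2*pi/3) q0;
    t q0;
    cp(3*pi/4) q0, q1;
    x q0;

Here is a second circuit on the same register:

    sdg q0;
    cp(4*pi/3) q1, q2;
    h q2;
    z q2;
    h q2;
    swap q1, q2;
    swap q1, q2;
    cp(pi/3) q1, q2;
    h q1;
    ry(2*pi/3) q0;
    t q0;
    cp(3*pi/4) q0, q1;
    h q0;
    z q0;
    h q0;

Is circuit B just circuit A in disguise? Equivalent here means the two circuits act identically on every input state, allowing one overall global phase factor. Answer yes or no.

Yes: on every input state the two circuits agree up to one overall phase factor.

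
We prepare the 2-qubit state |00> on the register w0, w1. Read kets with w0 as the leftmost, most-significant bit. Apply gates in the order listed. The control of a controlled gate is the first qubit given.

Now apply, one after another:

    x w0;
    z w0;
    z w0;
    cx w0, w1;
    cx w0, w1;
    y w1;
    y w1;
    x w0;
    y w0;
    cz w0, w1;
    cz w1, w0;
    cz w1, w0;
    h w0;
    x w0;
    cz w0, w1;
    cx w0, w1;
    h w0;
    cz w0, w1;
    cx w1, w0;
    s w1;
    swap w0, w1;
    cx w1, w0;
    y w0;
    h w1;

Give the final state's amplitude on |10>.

The amplitude on |10> is sqrt(2)*(1 - I)/4.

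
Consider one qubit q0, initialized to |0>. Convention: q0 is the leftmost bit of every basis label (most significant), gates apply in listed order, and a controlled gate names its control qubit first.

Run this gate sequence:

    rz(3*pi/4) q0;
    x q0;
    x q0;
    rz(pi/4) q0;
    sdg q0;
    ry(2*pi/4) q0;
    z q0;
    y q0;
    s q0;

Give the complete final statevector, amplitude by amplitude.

The resulting statevector has amplitude sqrt(2)/2 on |0>, sqrt(2)*I/2 on |1>.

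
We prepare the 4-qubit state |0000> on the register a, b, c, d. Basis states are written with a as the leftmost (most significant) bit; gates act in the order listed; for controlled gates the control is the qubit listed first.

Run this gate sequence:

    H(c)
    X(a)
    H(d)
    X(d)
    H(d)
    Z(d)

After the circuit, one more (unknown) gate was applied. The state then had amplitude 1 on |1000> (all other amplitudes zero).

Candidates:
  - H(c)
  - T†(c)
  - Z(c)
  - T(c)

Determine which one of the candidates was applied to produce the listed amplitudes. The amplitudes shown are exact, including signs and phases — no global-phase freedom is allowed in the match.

The unique candidate consistent with the amplitudes is H(c). Key observation: steps 3-6 multiply out to the identity, so the circuit reduces to the remaining gates.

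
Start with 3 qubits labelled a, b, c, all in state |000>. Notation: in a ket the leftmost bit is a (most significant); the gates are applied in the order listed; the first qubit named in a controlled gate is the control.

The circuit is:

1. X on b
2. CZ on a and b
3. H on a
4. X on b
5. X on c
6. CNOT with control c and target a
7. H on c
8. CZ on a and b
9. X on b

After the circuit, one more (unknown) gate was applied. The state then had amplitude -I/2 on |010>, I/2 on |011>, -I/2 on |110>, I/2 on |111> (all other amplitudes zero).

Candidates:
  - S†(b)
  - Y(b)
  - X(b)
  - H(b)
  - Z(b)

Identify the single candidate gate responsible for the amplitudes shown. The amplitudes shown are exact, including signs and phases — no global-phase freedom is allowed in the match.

It was S†(b) that produced the state shown.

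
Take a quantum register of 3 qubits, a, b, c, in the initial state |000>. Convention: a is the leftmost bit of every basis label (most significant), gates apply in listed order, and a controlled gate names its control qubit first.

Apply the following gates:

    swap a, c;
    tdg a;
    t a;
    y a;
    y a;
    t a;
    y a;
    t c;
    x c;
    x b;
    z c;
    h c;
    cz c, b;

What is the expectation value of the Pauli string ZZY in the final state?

The expectation value of ZZY is 0.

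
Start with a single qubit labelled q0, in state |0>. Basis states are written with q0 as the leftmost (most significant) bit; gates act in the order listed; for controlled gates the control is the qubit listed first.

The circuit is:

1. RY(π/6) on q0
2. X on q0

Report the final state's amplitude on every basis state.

After the circuit, the state carries amplitude -sqrt(2)/4 + sqrt(6)/4 on |0>, sqrt(2)/4 + sqrt(6)/4 on |1>.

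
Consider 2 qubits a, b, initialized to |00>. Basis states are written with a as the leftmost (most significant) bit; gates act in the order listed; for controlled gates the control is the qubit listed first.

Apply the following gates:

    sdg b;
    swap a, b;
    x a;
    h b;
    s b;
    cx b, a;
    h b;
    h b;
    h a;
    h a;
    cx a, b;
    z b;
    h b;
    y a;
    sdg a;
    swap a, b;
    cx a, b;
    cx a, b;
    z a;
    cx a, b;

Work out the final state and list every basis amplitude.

After the circuit, the state carries amplitude I/2 on |00>, -I/2 on |01>, -I/2 on |10>, I/2 on |11>.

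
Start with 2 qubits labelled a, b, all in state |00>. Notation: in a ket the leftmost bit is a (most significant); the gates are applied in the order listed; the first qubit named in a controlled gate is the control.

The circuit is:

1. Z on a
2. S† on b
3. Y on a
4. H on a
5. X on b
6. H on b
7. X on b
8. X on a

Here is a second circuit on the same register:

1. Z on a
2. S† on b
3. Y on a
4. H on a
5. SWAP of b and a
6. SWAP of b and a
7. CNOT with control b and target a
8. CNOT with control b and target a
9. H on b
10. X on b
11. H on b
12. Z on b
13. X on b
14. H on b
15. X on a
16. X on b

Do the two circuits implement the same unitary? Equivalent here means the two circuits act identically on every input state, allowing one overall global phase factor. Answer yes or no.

Yes: on every input state the two circuits agree up to one overall phase factor.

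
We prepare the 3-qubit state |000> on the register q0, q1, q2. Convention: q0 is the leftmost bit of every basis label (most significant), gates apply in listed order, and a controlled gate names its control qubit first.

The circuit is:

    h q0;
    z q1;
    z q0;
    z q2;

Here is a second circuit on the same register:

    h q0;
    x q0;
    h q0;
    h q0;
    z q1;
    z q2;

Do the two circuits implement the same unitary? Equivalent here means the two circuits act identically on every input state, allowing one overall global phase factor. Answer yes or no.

No — the two circuits implement different unitaries, even allowing a global phase.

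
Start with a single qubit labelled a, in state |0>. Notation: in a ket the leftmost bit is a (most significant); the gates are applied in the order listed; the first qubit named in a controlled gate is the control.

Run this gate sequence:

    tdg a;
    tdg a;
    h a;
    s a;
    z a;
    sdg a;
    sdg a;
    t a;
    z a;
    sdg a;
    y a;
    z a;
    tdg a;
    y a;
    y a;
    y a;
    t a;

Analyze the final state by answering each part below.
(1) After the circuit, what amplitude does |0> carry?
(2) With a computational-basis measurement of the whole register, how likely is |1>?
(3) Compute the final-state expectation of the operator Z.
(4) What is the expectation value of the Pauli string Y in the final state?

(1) The amplitude on |0> is sqrt(2)*exp(3*I*pi/4)/2.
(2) The probability of measuring |1> is 1/2.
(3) In the final state, Z has expectation 0.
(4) The observable Y averages to sqrt(2)/2.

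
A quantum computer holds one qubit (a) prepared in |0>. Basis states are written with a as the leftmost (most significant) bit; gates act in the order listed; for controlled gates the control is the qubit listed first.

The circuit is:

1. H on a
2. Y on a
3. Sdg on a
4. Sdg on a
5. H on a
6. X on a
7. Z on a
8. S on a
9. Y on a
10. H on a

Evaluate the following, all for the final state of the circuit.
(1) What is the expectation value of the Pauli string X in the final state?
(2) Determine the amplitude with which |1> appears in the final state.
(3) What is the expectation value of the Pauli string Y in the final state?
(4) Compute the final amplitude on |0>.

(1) The expectation value of X is 1.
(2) |1> carries amplitude sqrt(2)*I/2 in the final state.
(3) The expectation value of Y is 0.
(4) The final state's coefficient on |0> equals sqrt(2)*I/2.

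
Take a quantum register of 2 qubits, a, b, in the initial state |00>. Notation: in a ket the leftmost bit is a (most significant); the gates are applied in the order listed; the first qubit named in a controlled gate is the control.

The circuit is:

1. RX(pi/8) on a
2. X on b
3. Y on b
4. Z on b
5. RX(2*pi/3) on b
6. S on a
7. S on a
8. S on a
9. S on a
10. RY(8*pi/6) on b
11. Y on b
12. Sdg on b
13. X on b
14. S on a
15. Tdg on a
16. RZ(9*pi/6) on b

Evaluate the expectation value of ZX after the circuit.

In the final state, ZX has expectation -sqrt(3*sqrt(2) + 6)/8. Key observation: gates 6-9 undo each other exactly, leaving only the rest of the circuit to track.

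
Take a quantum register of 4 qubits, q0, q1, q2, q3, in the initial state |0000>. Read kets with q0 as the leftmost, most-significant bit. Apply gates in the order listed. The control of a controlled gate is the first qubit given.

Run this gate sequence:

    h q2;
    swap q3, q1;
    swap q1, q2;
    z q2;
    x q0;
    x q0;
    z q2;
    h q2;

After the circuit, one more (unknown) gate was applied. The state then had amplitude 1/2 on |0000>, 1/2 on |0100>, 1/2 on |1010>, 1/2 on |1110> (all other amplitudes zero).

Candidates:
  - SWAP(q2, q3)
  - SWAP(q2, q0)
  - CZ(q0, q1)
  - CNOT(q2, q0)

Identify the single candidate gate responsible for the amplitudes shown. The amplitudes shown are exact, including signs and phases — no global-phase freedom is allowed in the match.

The applied gate was CNOT(q2, q0). Key observation: gates 4-7 undo each other exactly, leaving only the rest of the circuit to track.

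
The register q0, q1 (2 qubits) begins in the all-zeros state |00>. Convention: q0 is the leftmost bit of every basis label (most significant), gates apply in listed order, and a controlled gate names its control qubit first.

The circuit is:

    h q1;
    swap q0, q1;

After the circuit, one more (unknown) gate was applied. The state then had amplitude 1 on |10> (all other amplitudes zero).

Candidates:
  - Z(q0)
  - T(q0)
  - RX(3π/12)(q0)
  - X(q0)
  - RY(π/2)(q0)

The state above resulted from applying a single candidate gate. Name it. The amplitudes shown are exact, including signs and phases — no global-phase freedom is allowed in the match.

It was RY(π/2)(q0) that produced the state shown.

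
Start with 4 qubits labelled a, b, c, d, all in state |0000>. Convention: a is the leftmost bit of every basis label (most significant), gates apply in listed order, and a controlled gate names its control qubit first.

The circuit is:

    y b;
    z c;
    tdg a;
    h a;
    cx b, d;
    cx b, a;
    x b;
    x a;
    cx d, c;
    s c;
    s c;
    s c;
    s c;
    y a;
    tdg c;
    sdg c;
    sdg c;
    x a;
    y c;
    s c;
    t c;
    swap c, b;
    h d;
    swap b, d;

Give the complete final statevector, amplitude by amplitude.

The resulting statevector has amplitude -exp(I*pi/4)/2 on |0000>, exp(I*pi/4)/2 on |0100>, exp(I*pi/4)/2 on |1000>, -exp(I*pi/4)/2 on |1100>, and 0 on every other basis state.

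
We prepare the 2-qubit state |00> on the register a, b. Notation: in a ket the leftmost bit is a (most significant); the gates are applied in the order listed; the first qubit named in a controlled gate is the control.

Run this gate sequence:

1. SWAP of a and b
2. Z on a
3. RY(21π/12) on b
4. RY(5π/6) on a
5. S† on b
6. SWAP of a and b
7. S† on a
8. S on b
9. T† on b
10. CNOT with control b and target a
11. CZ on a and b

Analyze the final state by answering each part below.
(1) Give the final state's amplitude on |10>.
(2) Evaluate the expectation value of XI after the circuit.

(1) |10> carries amplitude sqrt(2 - sqrt(2))*(-sqrt(6) + sqrt(2))/8 in the final state.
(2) The expectation value of XI is -sqrt(6)/4.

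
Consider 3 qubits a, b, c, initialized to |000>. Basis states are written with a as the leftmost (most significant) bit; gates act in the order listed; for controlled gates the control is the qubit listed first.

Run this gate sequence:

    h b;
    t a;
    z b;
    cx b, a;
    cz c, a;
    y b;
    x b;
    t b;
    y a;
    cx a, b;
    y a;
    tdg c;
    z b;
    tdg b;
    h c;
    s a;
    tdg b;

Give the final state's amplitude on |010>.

The final state's coefficient on |010> equals -1/2.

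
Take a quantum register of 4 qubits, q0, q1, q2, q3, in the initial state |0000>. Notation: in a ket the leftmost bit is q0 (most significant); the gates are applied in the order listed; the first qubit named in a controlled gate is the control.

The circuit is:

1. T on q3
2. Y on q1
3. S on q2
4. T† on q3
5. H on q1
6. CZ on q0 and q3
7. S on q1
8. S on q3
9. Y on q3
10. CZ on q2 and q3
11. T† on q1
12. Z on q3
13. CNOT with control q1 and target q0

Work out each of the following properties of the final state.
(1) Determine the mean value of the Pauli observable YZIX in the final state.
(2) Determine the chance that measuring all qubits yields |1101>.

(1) The observable YZIX averages to 0.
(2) Outcome |1101> occurs with probability 1/2.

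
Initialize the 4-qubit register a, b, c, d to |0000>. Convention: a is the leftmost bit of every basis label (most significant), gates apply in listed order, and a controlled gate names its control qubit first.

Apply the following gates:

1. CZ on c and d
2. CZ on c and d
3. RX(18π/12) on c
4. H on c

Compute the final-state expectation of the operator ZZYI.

In the final state, ZZYI has expectation -1.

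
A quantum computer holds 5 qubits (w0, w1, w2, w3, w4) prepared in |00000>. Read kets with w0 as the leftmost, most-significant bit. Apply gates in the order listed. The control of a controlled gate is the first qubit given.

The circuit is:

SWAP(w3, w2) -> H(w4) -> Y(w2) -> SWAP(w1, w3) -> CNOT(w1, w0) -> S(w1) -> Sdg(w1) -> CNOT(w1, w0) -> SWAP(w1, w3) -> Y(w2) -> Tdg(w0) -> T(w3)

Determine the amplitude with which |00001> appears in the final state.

|00001> carries amplitude sqrt(2)/2 in the final state. Key observation: the block from step 3 through step 10 cancels to the identity and can be dropped.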